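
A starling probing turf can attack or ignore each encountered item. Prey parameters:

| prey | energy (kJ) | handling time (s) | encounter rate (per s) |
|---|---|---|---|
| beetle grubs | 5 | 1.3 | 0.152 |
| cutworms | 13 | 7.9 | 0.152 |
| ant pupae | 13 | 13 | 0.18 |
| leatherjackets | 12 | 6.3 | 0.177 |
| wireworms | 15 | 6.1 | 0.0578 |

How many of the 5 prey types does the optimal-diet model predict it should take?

4

Profitabilities (E/h, kJ/s): beetle grubs 3.85, wireworms 2.46, leatherjackets 1.9, cutworms 1.65, ant pupae 1. Add prey in this order while the next type's profitability exceeds the intake rate on those already taken.
Rate on top 1: 0.6346. wireworms: 2.46 > 0.6346 → include.
Rate on top 2: 1.05. leatherjackets: 1.9 > 1.05 → include.
Rate on top 3: 1.407. cutworms: 1.65 > 1.407 → include.
Rate on top 4: 1.481. ant pupae: 1 < 1.481 → exclude; stop.
Optimal diet: beetle grubs, wireworms, leatherjackets, cutworms — 4 of 5 types.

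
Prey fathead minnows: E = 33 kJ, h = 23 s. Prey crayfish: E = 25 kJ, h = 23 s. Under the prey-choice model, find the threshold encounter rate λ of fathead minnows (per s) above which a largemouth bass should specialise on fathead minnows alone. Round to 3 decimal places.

0.136 per s

At the threshold, the rate on fathead minnows alone equals the profitability of crayfish: λ·33/(1 + λ·23) = 25/23 = 1.087.
Rearranging, λ(33 − 1.087×23) = 1.087, so λ = 1.087/8 = 0.1359 per s.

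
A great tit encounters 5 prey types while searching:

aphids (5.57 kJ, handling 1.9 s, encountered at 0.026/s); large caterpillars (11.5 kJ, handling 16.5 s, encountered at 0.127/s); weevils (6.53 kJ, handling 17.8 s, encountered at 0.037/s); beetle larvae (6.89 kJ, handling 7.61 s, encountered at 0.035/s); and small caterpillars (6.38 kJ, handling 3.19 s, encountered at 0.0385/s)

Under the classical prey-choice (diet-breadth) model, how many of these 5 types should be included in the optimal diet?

Rank by E/h (kJ/s): aphids 2.93, small caterpillars 2, beetle larvae 0.905, large caterpillars 0.697, weevils 0.367. Include each in turn until the next type's E/h falls below the running intake rate.
Rate on top 1: 0.138. small caterpillars: 2 > 0.138 → include.
Rate on top 2: 0.3331. beetle larvae: 0.905 > 0.3331 → include.
Rate on top 3: 0.439. large caterpillars: 0.697 > 0.439 → include.
Rate on top 4: 0.592. weevils: 0.367 < 0.592 → exclude; stop.
Optimal diet: aphids, small caterpillars, beetle larvae, large caterpillars — 4 of 5 types.

4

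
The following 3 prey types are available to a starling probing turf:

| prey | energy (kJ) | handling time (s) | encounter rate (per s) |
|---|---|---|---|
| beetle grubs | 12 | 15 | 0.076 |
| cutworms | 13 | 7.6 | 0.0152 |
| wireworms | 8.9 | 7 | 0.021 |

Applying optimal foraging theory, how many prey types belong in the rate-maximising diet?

E/h in descending order: cutworms 1.71, wireworms 1.27, beetle grubs 0.8 kJ/s. The optimal diet is the largest prefix of this list for which every included type satisfies E_i/h_i > R on the types above it.
Rate on top 1: 0.1771. wireworms: 1.27 > 0.1771 → include.
Rate on top 2: 0.3045. beetle grubs: 0.8 > 0.3045 → include.
Optimal diet: cutworms, wireworms, beetle grubs — 3 of 3 types.

3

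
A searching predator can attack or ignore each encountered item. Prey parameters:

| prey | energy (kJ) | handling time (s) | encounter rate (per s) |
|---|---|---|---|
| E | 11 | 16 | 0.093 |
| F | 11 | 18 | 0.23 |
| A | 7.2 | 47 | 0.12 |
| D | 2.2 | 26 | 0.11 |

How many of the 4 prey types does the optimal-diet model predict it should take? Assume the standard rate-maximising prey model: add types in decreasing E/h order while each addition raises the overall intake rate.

Profitabilities (E/h, kJ/s): E 0.688, F 0.611, A 0.153, D 0.0846. Add prey in this order while the next type's profitability exceeds the intake rate on those already taken.
Rate on top 1: 0.4112. F: 0.611 > 0.4112 → include.
Rate on top 2: 0.5361. A: 0.153 < 0.5361 → exclude; stop.
Optimal diet: E, F — 2 of 4 types.

2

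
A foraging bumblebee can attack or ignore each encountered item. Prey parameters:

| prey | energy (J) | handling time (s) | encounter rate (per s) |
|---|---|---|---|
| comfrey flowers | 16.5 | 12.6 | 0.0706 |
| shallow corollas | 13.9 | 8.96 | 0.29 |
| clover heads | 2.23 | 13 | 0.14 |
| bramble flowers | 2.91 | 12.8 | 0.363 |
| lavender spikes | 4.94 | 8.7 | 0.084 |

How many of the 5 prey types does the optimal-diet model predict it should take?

Profitabilities (E/h, J/s): shallow corollas 1.55, comfrey flowers 1.31, lavender spikes 0.568, bramble flowers 0.227, clover heads 0.172. Add prey in this order while the next type's profitability exceeds the intake rate on those already taken.
Rate on top 1: 1.12. comfrey flowers: 1.31 > 1.12 → include.
Rate on top 2: 1.158. lavender spikes: 0.568 < 1.158 → exclude; stop.
Optimal diet: shallow corollas, comfrey flowers — 2 of 5 types.

2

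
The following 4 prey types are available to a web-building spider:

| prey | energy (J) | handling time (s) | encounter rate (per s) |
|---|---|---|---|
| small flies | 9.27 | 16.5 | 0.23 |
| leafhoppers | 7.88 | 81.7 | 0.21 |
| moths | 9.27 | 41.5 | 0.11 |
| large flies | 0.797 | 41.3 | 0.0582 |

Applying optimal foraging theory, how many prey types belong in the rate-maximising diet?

1

Rank by E/h (J/s): small flies 0.562, moths 0.223, leafhoppers 0.0965, large flies 0.0193. Include each in turn until the next type's E/h falls below the running intake rate.
Rate on top 1: 0.4447. moths: 0.223 < 0.4447 → exclude; stop.
Optimal diet: small flies — 1 of 4 types.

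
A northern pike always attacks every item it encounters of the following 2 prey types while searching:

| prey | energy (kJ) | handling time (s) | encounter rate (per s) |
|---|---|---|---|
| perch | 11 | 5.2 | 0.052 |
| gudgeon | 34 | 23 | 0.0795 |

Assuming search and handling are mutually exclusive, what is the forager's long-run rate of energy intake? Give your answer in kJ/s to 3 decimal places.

Energy encountered per unit search time: 0.052×11 + 0.0795×34 = 3.275 kJ/s.
Handling time per unit search time: 0.052×5.2 + 0.0795×23 = 2.099.
Rate = 3.275/(1 + 2.099) = 1.057 kJ/s.

1.057 kJ/s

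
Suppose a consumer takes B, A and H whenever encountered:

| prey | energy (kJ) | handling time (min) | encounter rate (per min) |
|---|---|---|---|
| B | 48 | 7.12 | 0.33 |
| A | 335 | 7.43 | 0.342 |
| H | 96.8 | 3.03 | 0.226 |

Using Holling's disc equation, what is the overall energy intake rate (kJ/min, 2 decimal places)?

23.16 kJ/min

R = Σλ_iE_i / (1 + Σλ_ih_i)
Numerator: 0.33×48 + 0.342×335 + 0.226×96.8 = 152.3
Denominator: 1 + 0.33×7.12 + 0.342×7.43 + 0.226×3.03 = 6.575
R = 152.3/6.575 = 23.16 kJ/min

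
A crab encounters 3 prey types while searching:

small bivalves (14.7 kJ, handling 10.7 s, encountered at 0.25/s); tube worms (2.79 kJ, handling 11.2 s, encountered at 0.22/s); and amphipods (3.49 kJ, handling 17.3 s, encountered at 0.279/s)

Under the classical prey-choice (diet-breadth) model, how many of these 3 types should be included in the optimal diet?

Rank by E/h (kJ/s): small bivalves 1.37, tube worms 0.249, amphipods 0.202. Include each in turn until the next type's E/h falls below the running intake rate.
Rate on top 1: 1. tube worms: 0.249 < 1 → exclude; stop.
Optimal diet: small bivalves — 1 of 3 types.

1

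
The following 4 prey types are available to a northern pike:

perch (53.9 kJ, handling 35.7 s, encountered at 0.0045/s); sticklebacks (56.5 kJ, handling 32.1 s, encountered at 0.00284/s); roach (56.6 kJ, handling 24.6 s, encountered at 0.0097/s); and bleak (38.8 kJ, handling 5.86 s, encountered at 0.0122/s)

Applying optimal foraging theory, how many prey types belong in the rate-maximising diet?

Profitabilities (E/h, kJ/s): bleak 6.62, roach 2.3, sticklebacks 1.76, perch 1.51. Add prey in this order while the next type's profitability exceeds the intake rate on those already taken.
Rate on top 1: 0.4418. roach: 2.3 > 0.4418 → include.
Rate on top 2: 0.7804. sticklebacks: 1.76 > 0.7804 → include.
Rate on top 3: 0.8441. perch: 1.51 > 0.8441 → include.
Optimal diet: bleak, roach, sticklebacks, perch — 4 of 4 types.

4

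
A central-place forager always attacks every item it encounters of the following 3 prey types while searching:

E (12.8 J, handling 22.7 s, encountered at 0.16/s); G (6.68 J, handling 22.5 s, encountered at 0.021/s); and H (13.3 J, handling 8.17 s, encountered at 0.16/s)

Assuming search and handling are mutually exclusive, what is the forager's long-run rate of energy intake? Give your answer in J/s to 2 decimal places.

Energy encountered per unit search time: 0.16×12.8 + 0.021×6.68 + 0.16×13.3 = 4.316 J/s.
Handling time per unit search time: 0.16×22.7 + 0.021×22.5 + 0.16×8.17 = 5.412.
Rate = 4.316/(1 + 5.412) = 0.6732 J/s.

0.67 J/s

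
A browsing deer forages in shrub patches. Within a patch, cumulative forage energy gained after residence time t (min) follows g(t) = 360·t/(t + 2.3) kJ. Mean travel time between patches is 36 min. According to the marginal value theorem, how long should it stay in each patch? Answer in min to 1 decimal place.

9.1 min

Optimal t* satisfies g'(t*) = g(t*)/(T + t*).
g'(t) = 360·2.3/(t + 2.3)². Setting 360·2.3/(t+2.3)² = 360t/[(t+2.3)(36+t)] gives 2.3(36+t) = t(t+2.3), so t² = 2.3×36 = 82.8.
t* = √82.8 = 9.099 min.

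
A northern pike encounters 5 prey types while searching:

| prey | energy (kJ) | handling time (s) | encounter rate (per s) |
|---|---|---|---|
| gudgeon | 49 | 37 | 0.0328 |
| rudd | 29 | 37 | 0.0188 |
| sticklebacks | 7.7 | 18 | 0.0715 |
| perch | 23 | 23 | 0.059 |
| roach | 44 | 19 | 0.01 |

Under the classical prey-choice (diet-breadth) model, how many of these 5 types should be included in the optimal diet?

3

Rank by E/h (kJ/s): roach 2.32, gudgeon 1.32, perch 1, rudd 0.784, sticklebacks 0.428. Include each in turn until the next type's E/h falls below the running intake rate.
Rate on top 1: 0.3697. gudgeon: 1.32 > 0.3697 → include.
Rate on top 2: 0.8517. perch: 1 > 0.8517 → include.
Rate on top 3: 0.9052. rudd: 0.784 < 0.9052 → exclude; stop.
Optimal diet: roach, gudgeon, perch — 3 of 5 types.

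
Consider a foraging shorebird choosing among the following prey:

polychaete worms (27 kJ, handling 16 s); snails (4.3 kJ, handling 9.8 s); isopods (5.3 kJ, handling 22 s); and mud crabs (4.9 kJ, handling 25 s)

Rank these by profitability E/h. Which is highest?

Profitability E/h (kJ/s): polychaete worms = 27/16 = 1.69, snails = 4.3/9.8 = 0.439, isopods = 5.3/22 = 0.241, mud crabs = 4.9/25 = 0.196.
Ranked: polychaete worms > snails > isopods > mud crabs.

polychaete worms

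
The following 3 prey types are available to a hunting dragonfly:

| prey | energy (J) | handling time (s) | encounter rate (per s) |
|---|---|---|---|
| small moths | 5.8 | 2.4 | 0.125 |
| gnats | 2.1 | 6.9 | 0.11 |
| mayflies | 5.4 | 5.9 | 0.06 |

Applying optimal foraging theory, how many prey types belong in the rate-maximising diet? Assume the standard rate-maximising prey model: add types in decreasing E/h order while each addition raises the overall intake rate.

2

Rank by E/h (J/s): small moths 2.42, mayflies 0.915, gnats 0.304. Include each in turn until the next type's E/h falls below the running intake rate.
Rate on top 1: 0.5577. mayflies: 0.915 > 0.5577 → include.
Rate on top 2: 0.6342. gnats: 0.304 < 0.6342 → exclude; stop.
Optimal diet: small moths, mayflies — 2 of 3 types.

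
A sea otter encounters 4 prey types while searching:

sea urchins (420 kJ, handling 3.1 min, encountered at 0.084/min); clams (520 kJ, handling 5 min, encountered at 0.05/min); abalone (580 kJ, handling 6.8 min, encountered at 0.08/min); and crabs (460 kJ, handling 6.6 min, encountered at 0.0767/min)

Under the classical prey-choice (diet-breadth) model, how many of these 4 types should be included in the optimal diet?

E/h in descending order: sea urchins 135, clams 104, abalone 85.3, crabs 69.7 kJ/min. The optimal diet is the largest prefix of this list for which every included type satisfies E_i/h_i > R on the types above it.
Rate on top 1: 27.99. clams: 104 > 27.99 → include.
Rate on top 2: 40.57. abalone: 85.3 > 40.57 → include.
Rate on top 3: 52.41. crabs: 69.7 > 52.41 → include.
Optimal diet: sea urchins, clams, abalone, crabs — 4 of 4 types.

4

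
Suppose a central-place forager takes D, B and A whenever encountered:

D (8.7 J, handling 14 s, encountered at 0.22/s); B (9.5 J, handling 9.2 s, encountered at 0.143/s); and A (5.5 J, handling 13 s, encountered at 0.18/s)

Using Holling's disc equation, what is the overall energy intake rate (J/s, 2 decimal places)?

0.55 J/s

Energy encountered per unit search time: 0.22×8.7 + 0.143×9.5 + 0.18×5.5 = 4.262 J/s.
Handling time per unit search time: 0.22×14 + 0.143×9.2 + 0.18×13 = 6.736.
Rate = 4.262/(1 + 6.736) = 0.551 J/s.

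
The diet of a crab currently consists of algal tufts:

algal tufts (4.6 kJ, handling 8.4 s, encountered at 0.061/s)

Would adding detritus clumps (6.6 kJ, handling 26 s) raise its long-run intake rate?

Yes

Current rate: (0.061×4.6)/(1 + 0.061×8.4) = 0.1855 kJ/s.
detritus clumps: E/h = 6.6/26 = 0.2538 kJ/s.
Since 0.2538 > R, including detritus clumps increases the long-run rate.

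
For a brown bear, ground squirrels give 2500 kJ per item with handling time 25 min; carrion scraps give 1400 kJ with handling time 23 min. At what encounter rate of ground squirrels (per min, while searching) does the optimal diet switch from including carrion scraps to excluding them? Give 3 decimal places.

Drop carrion scraps once their profitability E₂/h₂ falls below the rate achievable on ground squirrels alone: E₂/h₂ = λE₁/(1 + λh₁).
Solve for λ: λE₁h₂ = E₂(1 + λh₁) → λ(E₁h₂ − E₂h₁) = E₂ → λ = E₂/(E₁h₂ − E₂h₁).
λ = 1400/(2500×23 − 1400×25) = 1400/2.25e+04 = 0.06222 per min.

0.062 per min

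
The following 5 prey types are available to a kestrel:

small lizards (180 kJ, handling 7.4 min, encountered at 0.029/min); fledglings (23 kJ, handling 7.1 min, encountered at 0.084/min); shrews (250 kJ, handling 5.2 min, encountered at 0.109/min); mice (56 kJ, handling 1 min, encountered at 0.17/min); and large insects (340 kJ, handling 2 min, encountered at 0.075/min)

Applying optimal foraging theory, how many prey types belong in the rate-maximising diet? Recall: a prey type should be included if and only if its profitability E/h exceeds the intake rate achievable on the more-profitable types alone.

3

E/h in descending order: large insects 170, mice 56, shrews 48.1, small lizards 24.3, fledglings 3.24 kJ/min. The optimal diet is the largest prefix of this list for which every included type satisfies E_i/h_i > R on the types above it.
Rate on top 1: 22.17. mice: 56 > 22.17 → include.
Rate on top 2: 26.53. shrews: 48.1 > 26.53 → include.
Rate on top 3: 33. small lizards: 24.3 < 33 → exclude; stop.
Optimal diet: large insects, mice, shrews — 3 of 5 types.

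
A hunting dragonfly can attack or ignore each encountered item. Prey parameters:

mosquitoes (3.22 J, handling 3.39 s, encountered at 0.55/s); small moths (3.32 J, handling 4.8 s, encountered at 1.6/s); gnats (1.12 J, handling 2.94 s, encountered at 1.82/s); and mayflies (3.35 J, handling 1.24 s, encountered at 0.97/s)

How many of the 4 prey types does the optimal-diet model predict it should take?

Profitabilities (E/h, J/s): mayflies 2.7, mosquitoes 0.95, small moths 0.692, gnats 0.381. Add prey in this order while the next type's profitability exceeds the intake rate on those already taken.
Rate on top 1: 1.475. mosquitoes: 0.95 < 1.475 → exclude; stop.
Optimal diet: mayflies — 1 of 4 types.

1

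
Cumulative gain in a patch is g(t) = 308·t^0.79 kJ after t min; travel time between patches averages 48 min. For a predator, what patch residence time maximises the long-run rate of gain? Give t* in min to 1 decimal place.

By the marginal value theorem, leave when the instantaneous gain rate g'(t) equals the habitat-wide average g(t)/(T + t).
g'(t) = 0.79·308·t^-0.21. Setting 0.79·308·t^-0.21 = 308·t^0.79/(48+t) gives 0.79(48+t) = t, so 0.21·t = 0.79×48.
t* = 0.79×48/0.21 = 180.6 min.

180.6 min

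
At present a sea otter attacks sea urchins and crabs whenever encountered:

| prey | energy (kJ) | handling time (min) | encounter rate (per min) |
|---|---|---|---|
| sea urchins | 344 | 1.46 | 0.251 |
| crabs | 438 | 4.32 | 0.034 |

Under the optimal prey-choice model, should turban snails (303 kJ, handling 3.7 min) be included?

Current rate: (0.251×344 + 0.034×438)/(1 + 0.251×1.46 + 0.034×4.32) = 66.9 kJ/min.
Profitability of turban snails: 303/3.7 = 81.89 kJ/min.
Since 81.89 > R, including turban snails increases the long-run rate.

Yes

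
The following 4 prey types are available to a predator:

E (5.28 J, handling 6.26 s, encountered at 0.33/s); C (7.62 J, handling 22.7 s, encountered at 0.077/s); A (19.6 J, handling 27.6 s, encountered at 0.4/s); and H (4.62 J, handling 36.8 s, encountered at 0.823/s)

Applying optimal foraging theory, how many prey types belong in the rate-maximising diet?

Profitabilities (E/h, J/s): E 0.843, A 0.71, C 0.336, H 0.126. Add prey in this order while the next type's profitability exceeds the intake rate on those already taken.
Rate on top 1: 0.5683. A: 0.71 > 0.5683 → include.
Rate on top 2: 0.6793. C: 0.336 < 0.6793 → exclude; stop.
Optimal diet: E, A — 2 of 4 types.

2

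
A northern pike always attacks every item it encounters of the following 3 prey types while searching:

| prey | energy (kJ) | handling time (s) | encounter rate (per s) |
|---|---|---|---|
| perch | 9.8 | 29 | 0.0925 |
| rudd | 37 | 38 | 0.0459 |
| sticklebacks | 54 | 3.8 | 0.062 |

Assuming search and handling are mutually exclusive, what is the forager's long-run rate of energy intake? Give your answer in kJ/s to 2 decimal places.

R = (0.0925×9.8 + 0.0459×37 + 0.062×54) / (1 + 0.0925×29 + 0.0459×38 + 0.062×3.8) = 5.953/5.662 = 1.051 kJ/s.

1.05 kJ/s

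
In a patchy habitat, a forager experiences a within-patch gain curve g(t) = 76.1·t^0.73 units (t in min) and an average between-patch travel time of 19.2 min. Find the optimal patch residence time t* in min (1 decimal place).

Maximise g(t)/(T+t): set derivative to zero → g'(t)(T+t) = g(t).
g'(t) = 0.73·76.1·t^-0.27. Setting 0.73·76.1·t^-0.27 = 76.1·t^0.73/(19.2+t) gives 0.73(19.2+t) = t, so 0.27·t = 0.73×19.2.
t* = 0.73×19.2/0.27 = 51.91 min.

51.9 min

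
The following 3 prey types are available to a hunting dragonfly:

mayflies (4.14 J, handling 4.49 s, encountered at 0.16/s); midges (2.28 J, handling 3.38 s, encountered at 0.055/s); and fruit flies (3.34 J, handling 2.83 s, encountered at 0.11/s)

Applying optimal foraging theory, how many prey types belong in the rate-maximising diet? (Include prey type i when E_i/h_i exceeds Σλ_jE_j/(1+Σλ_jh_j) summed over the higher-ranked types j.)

Rank by E/h (J/s): fruit flies 1.18, mayflies 0.922, midges 0.675. Include each in turn until the next type's E/h falls below the running intake rate.
Rate on top 1: 0.2802. mayflies: 0.922 > 0.2802 → include.
Rate on top 2: 0.5074. midges: 0.675 > 0.5074 → include.
Optimal diet: fruit flies, mayflies, midges — 3 of 3 types.

3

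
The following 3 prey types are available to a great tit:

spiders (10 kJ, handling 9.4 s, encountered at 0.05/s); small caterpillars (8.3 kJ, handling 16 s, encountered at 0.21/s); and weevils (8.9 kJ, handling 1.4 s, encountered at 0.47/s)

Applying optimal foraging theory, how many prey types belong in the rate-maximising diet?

1

Rank by E/h (kJ/s): weevils 6.36, spiders 1.06, small caterpillars 0.519. Include each in turn until the next type's E/h falls below the running intake rate.
Rate on top 1: 2.523. spiders: 1.06 < 2.523 → exclude; stop.
Optimal diet: weevils — 1 of 3 types.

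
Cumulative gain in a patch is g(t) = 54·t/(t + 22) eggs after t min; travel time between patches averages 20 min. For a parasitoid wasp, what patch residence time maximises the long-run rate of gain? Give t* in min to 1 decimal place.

21.0 min

By the marginal value theorem, leave when the instantaneous gain rate g'(t) equals the habitat-wide average g(t)/(T + t).
g'(t) = 54·22/(t + 22)². Setting 54·22/(t+22)² = 54t/[(t+22)(20+t)] gives 22(20+t) = t(t+22), so t² = 22×20 = 440.
t* = √440 = 20.98 min.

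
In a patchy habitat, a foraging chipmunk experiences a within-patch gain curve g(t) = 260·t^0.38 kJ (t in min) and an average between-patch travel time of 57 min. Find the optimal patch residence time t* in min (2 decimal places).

Maximise g(t)/(T+t): set derivative to zero → g'(t)(T+t) = g(t).
g'(t) = 0.38·260·t^-0.62. Setting 0.38·260·t^-0.62 = 260·t^0.38/(57+t) gives 0.38(57+t) = t, so 0.62·t = 0.38×57.
t* = 0.38×57/0.62 = 34.94 min.

34.94 min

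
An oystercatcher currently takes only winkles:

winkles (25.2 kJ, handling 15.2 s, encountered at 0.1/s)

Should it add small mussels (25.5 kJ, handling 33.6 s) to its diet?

Current rate: (0.1×25.2)/(1 + 0.1×15.2) = 1 kJ/s.
Profitability of small mussels: 25.5/33.6 = 0.7589 kJ/s.
0.7589 < 1, so adding small mussels would lower the average — exclude it.

No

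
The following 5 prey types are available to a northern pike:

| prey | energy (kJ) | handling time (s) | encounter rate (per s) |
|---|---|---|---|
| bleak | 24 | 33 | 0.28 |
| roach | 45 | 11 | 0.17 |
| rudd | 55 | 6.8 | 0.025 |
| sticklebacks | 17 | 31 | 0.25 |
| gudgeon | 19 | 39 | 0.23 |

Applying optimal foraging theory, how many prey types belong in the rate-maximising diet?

2

E/h in descending order: rudd 8.09, roach 4.09, bleak 0.727, sticklebacks 0.548, gudgeon 0.487 kJ/s. The optimal diet is the largest prefix of this list for which every included type satisfies E_i/h_i > R on the types above it.
Rate on top 1: 1.175. roach: 4.09 > 1.175 → include.
Rate on top 2: 2.969. bleak: 0.727 < 2.969 → exclude; stop.
Optimal diet: rudd, roach — 2 of 5 types.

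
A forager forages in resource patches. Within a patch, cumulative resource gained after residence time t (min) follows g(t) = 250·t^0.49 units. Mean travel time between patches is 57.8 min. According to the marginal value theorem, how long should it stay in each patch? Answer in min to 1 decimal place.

By the marginal value theorem, leave when the instantaneous gain rate g'(t) equals the habitat-wide average g(t)/(T + t).
g'(t) = 0.49·250·t^-0.51. Setting 0.49·250·t^-0.51 = 250·t^0.49/(57.8+t) gives 0.49(57.8+t) = t, so 0.51·t = 0.49×57.8.
t* = 0.49×57.8/0.51 = 55.53 min.

55.5 min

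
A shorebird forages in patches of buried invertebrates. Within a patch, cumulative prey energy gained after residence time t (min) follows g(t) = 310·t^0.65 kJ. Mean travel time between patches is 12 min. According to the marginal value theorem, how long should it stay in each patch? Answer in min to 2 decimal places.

22.29 min

Optimal t* satisfies g'(t*) = g(t*)/(T + t*).
g'(t) = 0.65·310·t^-0.35. Setting 0.65·310·t^-0.35 = 310·t^0.65/(12+t) gives 0.65(12+t) = t, so 0.35·t = 0.65×12.
t* = 0.65×12/0.35 = 22.29 min.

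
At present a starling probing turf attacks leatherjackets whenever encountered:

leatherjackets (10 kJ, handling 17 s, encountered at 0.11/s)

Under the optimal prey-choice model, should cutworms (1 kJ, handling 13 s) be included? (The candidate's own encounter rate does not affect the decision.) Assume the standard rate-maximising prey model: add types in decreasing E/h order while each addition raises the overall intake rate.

Current rate: (0.11×10)/(1 + 0.11×17) = 0.3833 kJ/s.
Profitability of cutworms: 1/13 = 0.07692 kJ/s.
Since 0.07692 < R, time spent handling cutworms is better spent searching.

No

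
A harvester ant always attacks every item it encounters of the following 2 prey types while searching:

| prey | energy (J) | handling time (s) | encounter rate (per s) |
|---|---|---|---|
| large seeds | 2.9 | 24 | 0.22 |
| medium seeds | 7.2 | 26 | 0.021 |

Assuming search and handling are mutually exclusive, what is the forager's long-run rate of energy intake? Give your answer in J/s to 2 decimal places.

0.12 J/s

Energy encountered per unit search time: 0.22×2.9 + 0.021×7.2 = 0.7892 J/s.
Handling time per unit search time: 0.22×24 + 0.021×26 = 5.826.
Rate = 0.7892/(1 + 5.826) = 0.1156 J/s.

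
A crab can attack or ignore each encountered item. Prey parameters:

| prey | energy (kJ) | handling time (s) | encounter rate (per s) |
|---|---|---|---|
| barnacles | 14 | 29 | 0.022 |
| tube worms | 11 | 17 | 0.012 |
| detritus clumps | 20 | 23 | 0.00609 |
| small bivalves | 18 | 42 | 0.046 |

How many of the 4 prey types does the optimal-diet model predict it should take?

Profitabilities (E/h, kJ/s): detritus clumps 0.87, tube worms 0.647, barnacles 0.483, small bivalves 0.429. Add prey in this order while the next type's profitability exceeds the intake rate on those already taken.
Rate on top 1: 0.1068. tube worms: 0.647 > 0.1068 → include.
Rate on top 2: 0.1888. barnacles: 0.483 > 0.1888 → include.
Rate on top 3: 0.2834. small bivalves: 0.429 > 0.2834 → include.
Optimal diet: detritus clumps, tube worms, barnacles, small bivalves — 4 of 4 types.

4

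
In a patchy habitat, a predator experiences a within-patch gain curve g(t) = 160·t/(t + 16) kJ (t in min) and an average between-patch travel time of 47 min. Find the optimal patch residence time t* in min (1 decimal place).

By the marginal value theorem, leave when the instantaneous gain rate g'(t) equals the habitat-wide average g(t)/(T + t).
g'(t) = 160·16/(t + 16)². Setting 160·16/(t+16)² = 160t/[(t+16)(47+t)] gives 16(47+t) = t(t+16), so t² = 16×47 = 752.
t* = √752 = 27.42 min.

27.4 min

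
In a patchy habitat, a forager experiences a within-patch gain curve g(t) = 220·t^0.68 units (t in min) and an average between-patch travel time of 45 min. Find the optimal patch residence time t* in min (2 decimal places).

Optimal t* satisfies g'(t*) = g(t*)/(T + t*).
g'(t) = 0.68·220·t^-0.32. Setting 0.68·220·t^-0.32 = 220·t^0.68/(45+t) gives 0.68(45+t) = t, so 0.32·t = 0.68×45.
t* = 0.68×45/0.32 = 95.63 min.

95.63 min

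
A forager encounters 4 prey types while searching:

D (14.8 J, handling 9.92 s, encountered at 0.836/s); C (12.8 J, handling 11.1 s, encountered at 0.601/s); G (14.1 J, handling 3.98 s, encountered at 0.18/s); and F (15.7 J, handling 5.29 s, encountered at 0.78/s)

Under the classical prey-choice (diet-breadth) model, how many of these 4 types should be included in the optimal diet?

Rank by E/h (J/s): G 3.54, F 2.97, D 1.49, C 1.15. Include each in turn until the next type's E/h falls below the running intake rate.
Rate on top 1: 1.479. F: 2.97 > 1.479 → include.
Rate on top 2: 2.53. D: 1.49 < 2.53 → exclude; stop.
Optimal diet: G, F — 2 of 4 types.

2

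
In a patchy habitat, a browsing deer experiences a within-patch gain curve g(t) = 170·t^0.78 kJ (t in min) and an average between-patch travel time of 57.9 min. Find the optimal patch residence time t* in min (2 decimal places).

Optimal t* satisfies g'(t*) = g(t*)/(T + t*).
g'(t) = 0.78·170·t^-0.22. Setting 0.78·170·t^-0.22 = 170·t^0.78/(57.9+t) gives 0.78(57.9+t) = t, so 0.22·t = 0.78×57.9.
t* = 0.78×57.9/0.22 = 205.3 min.

205.28 min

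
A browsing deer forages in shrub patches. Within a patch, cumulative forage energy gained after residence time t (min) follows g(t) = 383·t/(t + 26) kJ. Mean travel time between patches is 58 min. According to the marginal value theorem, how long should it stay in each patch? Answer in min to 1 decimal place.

38.8 min

Maximise g(t)/(T+t): set derivative to zero → g'(t)(T+t) = g(t).
g'(t) = 383·26/(t + 26)². Setting 383·26/(t+26)² = 383t/[(t+26)(58+t)] gives 26(58+t) = t(t+26), so t² = 26×58 = 1508.
t* = √1508 = 38.83 min.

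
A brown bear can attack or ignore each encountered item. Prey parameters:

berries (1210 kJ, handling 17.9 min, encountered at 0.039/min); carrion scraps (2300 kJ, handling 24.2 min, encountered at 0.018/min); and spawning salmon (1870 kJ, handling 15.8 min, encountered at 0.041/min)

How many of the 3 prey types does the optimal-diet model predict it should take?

3

Rank by E/h (kJ/min): spawning salmon 118, carrion scraps 95, berries 67.6. Include each in turn until the next type's E/h falls below the running intake rate.
Rate on top 1: 46.53. carrion scraps: 95 > 46.53 → include.
Rate on top 2: 56.67. berries: 67.6 > 56.67 → include.
Optimal diet: spawning salmon, carrion scraps, berries — 3 of 3 types.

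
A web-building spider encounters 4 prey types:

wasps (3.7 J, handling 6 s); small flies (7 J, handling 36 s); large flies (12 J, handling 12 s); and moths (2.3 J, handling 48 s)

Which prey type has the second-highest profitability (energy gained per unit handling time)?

wasps

In descending order of E/h:
large flies: 12/12 = 1 J/s
wasps: 3.7/6 = 0.617 J/s
small flies: 7/36 = 0.194 J/s
moths: 2.3/48 = 0.0479 J/s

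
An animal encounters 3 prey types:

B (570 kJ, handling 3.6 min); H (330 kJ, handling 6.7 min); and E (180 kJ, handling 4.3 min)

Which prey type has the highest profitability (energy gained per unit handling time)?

In descending order of E/h:
B: 570/3.6 = 158 kJ/min
H: 330/6.7 = 49.3 kJ/min
E: 180/4.3 = 41.9 kJ/min

B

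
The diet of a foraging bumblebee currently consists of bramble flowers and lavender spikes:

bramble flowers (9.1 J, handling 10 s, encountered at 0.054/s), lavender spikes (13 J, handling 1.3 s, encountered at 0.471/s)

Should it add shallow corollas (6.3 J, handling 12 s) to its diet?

Intake rate on the current diet: R = (0.054×9.1 + 0.471×13) / (1 + 0.054×10 + 0.471×1.3) = 6.614/2.152 = 3.073 J/s.
shallow corollas: E/h = 6.3/12 = 0.525 J/s.
0.525 < 3.073, so adding shallow corollas would lower the average — exclude it.

No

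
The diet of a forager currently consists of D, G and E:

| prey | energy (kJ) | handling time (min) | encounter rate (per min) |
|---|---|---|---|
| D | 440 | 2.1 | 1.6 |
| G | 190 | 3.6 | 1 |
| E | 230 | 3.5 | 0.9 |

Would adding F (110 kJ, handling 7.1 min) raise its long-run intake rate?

On D, G and E alone, R = ΣλE/(1+Σλh) = 1101/11.11 = 99.1 kJ/min.
Profitability of F: 110/7.1 = 15.49 kJ/min.
Since 15.49 < R, time spent handling F is better spent searching.

No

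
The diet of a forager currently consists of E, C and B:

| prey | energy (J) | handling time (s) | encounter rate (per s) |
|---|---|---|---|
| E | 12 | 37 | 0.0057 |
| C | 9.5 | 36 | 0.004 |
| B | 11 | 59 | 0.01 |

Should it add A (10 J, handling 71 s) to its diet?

Intake rate on the current diet: R = (0.0057×12 + 0.004×9.5 + 0.01×11) / (1 + 0.0057×37 + 0.004×36 + 0.01×59) = 0.2164/1.945 = 0.1113 J/s.
A: E/h = 10/71 = 0.1408 J/s.
0.1408 > 0.1113, so adding A raises the average — include it.

Yes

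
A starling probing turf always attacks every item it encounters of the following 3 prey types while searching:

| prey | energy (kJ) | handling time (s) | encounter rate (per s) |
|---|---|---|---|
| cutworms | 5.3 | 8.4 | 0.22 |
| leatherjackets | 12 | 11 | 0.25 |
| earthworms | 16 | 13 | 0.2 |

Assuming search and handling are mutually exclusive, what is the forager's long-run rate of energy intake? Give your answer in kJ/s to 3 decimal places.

0.899 kJ/s

R = (0.22×5.3 + 0.25×12 + 0.2×16) / (1 + 0.22×8.4 + 0.25×11 + 0.2×13) = 7.366/8.198 = 0.8985 kJ/s.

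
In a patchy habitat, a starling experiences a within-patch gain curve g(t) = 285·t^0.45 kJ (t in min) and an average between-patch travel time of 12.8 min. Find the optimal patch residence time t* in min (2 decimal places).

10.47 min

Optimal t* satisfies g'(t*) = g(t*)/(T + t*).
g'(t) = 0.45·285·t^-0.55. Setting 0.45·285·t^-0.55 = 285·t^0.45/(12.8+t) gives 0.45(12.8+t) = t, so 0.55·t = 0.45×12.8.
t* = 0.45×12.8/0.55 = 10.47 min.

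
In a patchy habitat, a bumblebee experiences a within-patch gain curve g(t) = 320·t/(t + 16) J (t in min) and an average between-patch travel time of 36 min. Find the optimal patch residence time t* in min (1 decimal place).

Maximise g(t)/(T+t): set derivative to zero → g'(t)(T+t) = g(t).
g'(t) = 320·16/(t + 16)². Setting 320·16/(t+16)² = 320t/[(t+16)(36+t)] gives 16(36+t) = t(t+16), so t² = 16×36 = 576.
t* = √576 = 24 min.

24.0 min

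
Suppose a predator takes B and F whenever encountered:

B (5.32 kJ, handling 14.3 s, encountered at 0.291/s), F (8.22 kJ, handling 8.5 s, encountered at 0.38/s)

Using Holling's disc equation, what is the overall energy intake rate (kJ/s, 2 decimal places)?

0.56 kJ/s

R = (0.291×5.32 + 0.38×8.22) / (1 + 0.291×14.3 + 0.38×8.5) = 4.672/8.391 = 0.5567 kJ/s.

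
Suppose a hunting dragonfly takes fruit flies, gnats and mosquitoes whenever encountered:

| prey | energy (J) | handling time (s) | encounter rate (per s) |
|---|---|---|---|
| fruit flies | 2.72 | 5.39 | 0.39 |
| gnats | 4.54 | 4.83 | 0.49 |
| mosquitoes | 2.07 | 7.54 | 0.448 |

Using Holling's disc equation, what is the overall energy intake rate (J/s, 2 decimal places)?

0.48 J/s

Energy encountered per unit search time: 0.39×2.72 + 0.49×4.54 + 0.448×2.07 = 4.213 J/s.
Handling time per unit search time: 0.39×5.39 + 0.49×4.83 + 0.448×7.54 = 7.847.
Rate = 4.213/(1 + 7.847) = 0.4762 J/s.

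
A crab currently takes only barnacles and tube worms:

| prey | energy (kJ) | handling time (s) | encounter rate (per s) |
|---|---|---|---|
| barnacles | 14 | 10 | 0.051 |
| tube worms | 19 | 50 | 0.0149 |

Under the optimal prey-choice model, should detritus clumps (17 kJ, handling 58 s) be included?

Intake rate on the current diet: R = (0.051×14 + 0.0149×19) / (1 + 0.051×10 + 0.0149×50) = 0.9971/2.255 = 0.4422 kJ/s.
detritus clumps: E/h = 17/58 = 0.2931 kJ/s.
0.2931 < 0.4422, so adding detritus clumps would lower the average — exclude it.

No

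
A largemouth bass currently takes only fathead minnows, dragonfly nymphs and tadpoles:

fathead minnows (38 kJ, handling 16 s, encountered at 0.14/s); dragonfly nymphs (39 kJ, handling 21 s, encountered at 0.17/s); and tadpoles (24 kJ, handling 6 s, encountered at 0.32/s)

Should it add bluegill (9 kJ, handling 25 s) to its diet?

On fathead minnows, dragonfly nymphs and tadpoles alone, R = ΣλE/(1+Σλh) = 19.63/8.73 = 2.249 kJ/s.
bluegill: E/h = 9/25 = 0.36 kJ/s.
0.36 < 2.249, so adding bluegill would lower the average — exclude it.

No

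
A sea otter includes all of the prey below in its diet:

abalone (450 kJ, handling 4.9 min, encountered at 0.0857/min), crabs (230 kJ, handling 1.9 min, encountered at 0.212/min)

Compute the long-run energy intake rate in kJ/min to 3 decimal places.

R = Σλ_iE_i / (1 + Σλ_ih_i)
Numerator: 0.0857×450 + 0.212×230 = 87.32
Denominator: 1 + 0.0857×4.9 + 0.212×1.9 = 1.823
R = 87.32/1.823 = 47.91 kJ/min

47.909 kJ/min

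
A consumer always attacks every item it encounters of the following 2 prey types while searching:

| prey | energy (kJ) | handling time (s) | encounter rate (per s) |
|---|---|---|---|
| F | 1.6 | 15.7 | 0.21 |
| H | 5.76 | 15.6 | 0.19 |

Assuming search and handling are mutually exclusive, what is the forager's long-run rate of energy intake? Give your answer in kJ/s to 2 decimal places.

R = (0.21×1.6 + 0.19×5.76) / (1 + 0.21×15.7 + 0.19×15.6) = 1.43/7.261 = 0.197 kJ/s.

0.20 kJ/s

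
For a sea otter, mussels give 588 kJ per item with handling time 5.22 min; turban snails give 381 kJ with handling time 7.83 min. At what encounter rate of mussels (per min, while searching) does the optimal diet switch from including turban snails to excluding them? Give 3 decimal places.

0.146 per min

At the threshold, the rate on mussels alone equals the profitability of turban snails: λ·588/(1 + λ·5.22) = 381/7.83 = 48.66.
Rearranging, λ(588 − 48.66×5.22) = 48.66, so λ = 48.66/334 = 0.1457 per min.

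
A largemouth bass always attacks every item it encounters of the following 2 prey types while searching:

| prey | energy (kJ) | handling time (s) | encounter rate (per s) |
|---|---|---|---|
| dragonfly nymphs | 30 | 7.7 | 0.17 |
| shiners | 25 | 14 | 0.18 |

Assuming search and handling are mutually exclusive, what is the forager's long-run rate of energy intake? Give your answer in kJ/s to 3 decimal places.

Energy encountered per unit search time: 0.17×30 + 0.18×25 = 9.6 kJ/s.
Handling time per unit search time: 0.17×7.7 + 0.18×14 = 3.829.
Rate = 9.6/(1 + 3.829) = 1.988 kJ/s.

1.988 kJ/s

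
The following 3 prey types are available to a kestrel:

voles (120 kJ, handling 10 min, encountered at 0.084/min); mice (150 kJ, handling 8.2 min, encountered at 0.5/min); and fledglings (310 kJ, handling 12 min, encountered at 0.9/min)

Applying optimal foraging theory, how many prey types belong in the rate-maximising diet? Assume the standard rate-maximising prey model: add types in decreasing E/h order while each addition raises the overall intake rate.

E/h in descending order: fledglings 25.8, mice 18.3, voles 12 kJ/min. The optimal diet is the largest prefix of this list for which every included type satisfies E_i/h_i > R on the types above it.
Rate on top 1: 23.64. mice: 18.3 < 23.64 → exclude; stop.
Optimal diet: fledglings — 1 of 3 types.

1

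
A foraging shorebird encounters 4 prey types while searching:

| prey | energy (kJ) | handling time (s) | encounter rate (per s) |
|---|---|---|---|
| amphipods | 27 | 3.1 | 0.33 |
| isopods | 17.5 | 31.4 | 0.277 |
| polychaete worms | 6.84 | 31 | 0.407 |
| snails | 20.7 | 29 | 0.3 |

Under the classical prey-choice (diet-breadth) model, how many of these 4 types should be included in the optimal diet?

E/h in descending order: amphipods 8.71, snails 0.714, isopods 0.557, polychaete worms 0.221 kJ/s. The optimal diet is the largest prefix of this list for which every included type satisfies E_i/h_i > R on the types above it.
Rate on top 1: 4.404. snails: 0.714 < 4.404 → exclude; stop.
Optimal diet: amphipods — 1 of 4 types.

1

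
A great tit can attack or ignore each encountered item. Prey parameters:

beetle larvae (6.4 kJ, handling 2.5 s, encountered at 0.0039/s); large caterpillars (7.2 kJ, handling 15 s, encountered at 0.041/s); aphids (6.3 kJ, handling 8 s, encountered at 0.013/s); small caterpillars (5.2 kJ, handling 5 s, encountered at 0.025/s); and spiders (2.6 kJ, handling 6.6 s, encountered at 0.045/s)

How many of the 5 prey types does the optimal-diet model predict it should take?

5

E/h in descending order: beetle larvae 2.56, small caterpillars 1.04, aphids 0.787, large caterpillars 0.48, spiders 0.394 kJ/s. The optimal diet is the largest prefix of this list for which every included type satisfies E_i/h_i > R on the types above it.
Rate on top 1: 0.02472. small caterpillars: 1.04 > 0.02472 → include.
Rate on top 2: 0.1366. aphids: 0.787 > 0.1366 → include.
Rate on top 3: 0.1912. large caterpillars: 0.48 > 0.1912 → include.
Rate on top 4: 0.287. spiders: 0.394 > 0.287 → include.
Optimal diet: beetle larvae, small caterpillars, aphids, large caterpillars, spiders — 5 of 5 types.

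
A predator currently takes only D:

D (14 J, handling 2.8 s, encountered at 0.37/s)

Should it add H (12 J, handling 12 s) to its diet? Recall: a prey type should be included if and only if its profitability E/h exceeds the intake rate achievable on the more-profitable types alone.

No

On D alone, R = ΣλE/(1+Σλh) = 5.18/2.036 = 2.544 J/s.
Profitability of H: 12/12 = 1 J/s.
1 < 2.544, so adding H would lower the average — exclude it.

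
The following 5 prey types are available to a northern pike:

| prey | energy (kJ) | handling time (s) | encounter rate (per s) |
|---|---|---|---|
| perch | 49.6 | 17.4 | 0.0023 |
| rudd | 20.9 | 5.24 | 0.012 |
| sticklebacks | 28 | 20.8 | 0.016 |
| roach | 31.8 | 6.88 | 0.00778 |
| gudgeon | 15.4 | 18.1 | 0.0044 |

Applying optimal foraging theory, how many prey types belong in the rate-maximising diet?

Rank by E/h (kJ/s): roach 4.62, rudd 3.99, perch 2.85, sticklebacks 1.35, gudgeon 0.851. Include each in turn until the next type's E/h falls below the running intake rate.
Rate on top 1: 0.2348. rudd: 3.99 > 0.2348 → include.
Rate on top 2: 0.4463. perch: 2.85 > 0.4463 → include.
Rate on top 3: 0.5295. sticklebacks: 1.35 > 0.5295 → include.
Rate on top 4: 0.712. gudgeon: 0.851 > 0.712 → include.
Optimal diet: roach, rudd, perch, sticklebacks, gudgeon — 5 of 5 types.

5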